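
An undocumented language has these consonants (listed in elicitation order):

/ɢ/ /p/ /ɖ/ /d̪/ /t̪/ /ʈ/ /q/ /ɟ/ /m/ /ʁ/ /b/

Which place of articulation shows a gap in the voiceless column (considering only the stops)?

palatal

bilabial: voiceless /p/, voiced /b/.
dental: voiceless /t̪/, voiced /d̪/.
retroflex: voiceless /ʈ/, voiced /ɖ/.
palatal: voiceless —, voiced /ɟ/.
uvular: voiceless /q/, voiced /ɢ/.
Every place of articulation has a voiceless member except palatal, where /c/ would be expected.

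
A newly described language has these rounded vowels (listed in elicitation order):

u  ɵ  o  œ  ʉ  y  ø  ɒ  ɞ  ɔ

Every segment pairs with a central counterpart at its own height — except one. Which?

/ɒ/

High: /y/ ~ /ʉ/ ~ /u/
High-mid: /ø/ ~ /ɵ/ ~ /o/
Low-mid: /œ/ ~ /ɞ/ ~ /ɔ/
Low: only /ɒ/ (back); no central partner.
So /ɒ/ is the unpaired segment.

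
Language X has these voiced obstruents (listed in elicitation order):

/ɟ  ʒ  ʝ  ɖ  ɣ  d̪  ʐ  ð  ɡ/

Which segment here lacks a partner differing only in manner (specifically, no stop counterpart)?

Dental: /d̪/ ~ /ð/
Retroflex: /ɖ/ ~ /ʐ/
Palatal: /ɟ/ ~ /ʝ/
Velar: /ɡ/ ~ /ɣ/
Postalveolar: only /ʒ/ (fricative); no stop partner.
So /ʒ/ is the unpaired segment.

/ʒ/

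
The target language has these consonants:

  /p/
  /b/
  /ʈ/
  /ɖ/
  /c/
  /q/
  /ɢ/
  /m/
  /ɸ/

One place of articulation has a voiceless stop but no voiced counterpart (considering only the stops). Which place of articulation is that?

palatal

Voiceless: /p/ (bilabial), /ʈ/ (retroflex), /c/ (palatal), /q/ (uvular).
Voiced: /b/ (bilabial), /ɖ/ (retroflex), /ɢ/ (uvular).
Every place of articulation has a voiced member except palatal, where /ɟ/ would be expected.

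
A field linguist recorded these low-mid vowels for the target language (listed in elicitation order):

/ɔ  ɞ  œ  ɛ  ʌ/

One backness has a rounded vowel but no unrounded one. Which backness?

Unrounded: /ɛ/ (front), /ʌ/ (back).
Rounded: /œ/ (front), /ɞ/ (central), /ɔ/ (back).
Every backness has an unrounded member except central, where /ɜ/ would be expected.

central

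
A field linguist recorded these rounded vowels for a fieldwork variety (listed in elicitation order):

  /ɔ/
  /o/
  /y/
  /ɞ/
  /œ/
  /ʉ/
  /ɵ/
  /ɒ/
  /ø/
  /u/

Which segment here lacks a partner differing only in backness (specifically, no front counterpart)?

High: /y/ ~ /ʉ/ ~ /u/
High-mid: /ø/ ~ /ɵ/ ~ /o/
Low-mid: /œ/ ~ /ɞ/ ~ /ɔ/
Low: only /ɒ/ (back); no front partner.
So /ɒ/ is the unpaired segment.

/ɒ/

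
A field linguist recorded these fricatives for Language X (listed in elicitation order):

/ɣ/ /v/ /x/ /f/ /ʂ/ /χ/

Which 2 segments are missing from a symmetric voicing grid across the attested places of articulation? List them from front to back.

labiodental: voiceless /f/, voiced /v/.
retroflex: voiceless /ʂ/, voiced —.
velar: voiceless /x/, voiced /ɣ/.
uvular: voiceless /χ/, voiced —.
Gaps, from front to back: retroflex lacks voiced (/ʐ/); uvular lacks voiced (/ʁ/).

/ʐ/, /ʁ/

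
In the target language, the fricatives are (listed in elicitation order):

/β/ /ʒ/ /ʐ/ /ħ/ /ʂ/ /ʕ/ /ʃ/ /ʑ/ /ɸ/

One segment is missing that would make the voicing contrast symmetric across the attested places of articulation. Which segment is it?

/ɕ/

Voiceless: /ɸ/ (bilabial), /ʃ/ (postalveolar), /ʂ/ (retroflex), /ħ/ (pharyngeal).
Voiced: /β/ (bilabial), /ʒ/ (postalveolar), /ʐ/ (retroflex), /ʑ/ (alveolo-palatal), /ʕ/ (pharyngeal).
The alveolo-palatal row has no voiceless member, so the gap is the voiceless alveolo-palatal fricative /ɕ/.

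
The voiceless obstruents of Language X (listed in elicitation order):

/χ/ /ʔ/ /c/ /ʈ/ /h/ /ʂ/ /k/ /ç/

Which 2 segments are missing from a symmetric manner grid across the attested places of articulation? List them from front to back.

/x/, /q/

Stop: /ʈ/ (retroflex), /c/ (palatal), /k/ (velar), /ʔ/ (glottal).
Fricative: /ʂ/ (retroflex), /ç/ (palatal), /χ/ (uvular), /h/ (glottal).
Gaps, from front to back: velar lacks fricative (/x/); uvular lacks stop (/q/).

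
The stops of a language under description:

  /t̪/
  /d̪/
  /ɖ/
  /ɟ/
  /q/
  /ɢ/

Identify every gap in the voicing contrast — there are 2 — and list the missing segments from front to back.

place of articulation  voiceless  voiced  
dental            t̪        d̪      
retroflex         —         ɖ       
palatal           —         ɟ       
uvular            q         ɢ       
Gaps, from front to back: retroflex lacks voiceless (/ʈ/); palatal lacks voiceless (/c/).

/ʈ/, /c/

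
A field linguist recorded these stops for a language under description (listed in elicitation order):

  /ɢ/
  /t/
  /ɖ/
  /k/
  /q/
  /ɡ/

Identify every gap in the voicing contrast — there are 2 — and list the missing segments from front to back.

alveolar: voiceless /t/, voiced —.
retroflex: voiceless —, voiced /ɖ/.
velar: voiceless /k/, voiced /ɡ/.
uvular: voiceless /q/, voiced /ɢ/.
Gaps, from front to back: alveolar lacks voiced (/d/); retroflex lacks voiceless (/ʈ/).

/d/, /ʈ/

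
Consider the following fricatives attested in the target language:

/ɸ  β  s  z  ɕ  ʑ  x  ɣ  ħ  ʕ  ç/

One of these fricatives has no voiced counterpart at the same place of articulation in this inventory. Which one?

Bilabial: /ɸ/ ~ /β/
Alveolar: /s/ ~ /z/
Alveolo-palatal: /ɕ/ ~ /ʑ/
Velar: /x/ ~ /ɣ/
Pharyngeal: /ħ/ ~ /ʕ/
Palatal: only /ç/ (voiceless); no voiced partner.
So /ç/ is the unpaired segment.

/ç/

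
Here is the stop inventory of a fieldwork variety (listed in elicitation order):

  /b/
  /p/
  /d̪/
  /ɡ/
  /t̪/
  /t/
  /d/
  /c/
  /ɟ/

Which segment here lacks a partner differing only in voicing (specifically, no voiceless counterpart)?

/ɡ/

Bilabial: /p/ ~ /b/
Dental: /t̪/ ~ /d̪/
Alveolar: /t/ ~ /d/
Palatal: /c/ ~ /ɟ/
Velar: only /ɡ/ (voiced); no voiceless partner.
So /ɡ/ is the unpaired segment.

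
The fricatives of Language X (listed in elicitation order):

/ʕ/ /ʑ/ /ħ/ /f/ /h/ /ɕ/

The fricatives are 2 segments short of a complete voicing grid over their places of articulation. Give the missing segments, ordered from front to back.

/v/, /ɦ/

Voiceless: /f/ (labiodental), /ɕ/ (alveolo-palatal), /ħ/ (pharyngeal), /h/ (glottal).
Voiced: /ʑ/ (alveolo-palatal), /ʕ/ (pharyngeal).
Gaps, from front to back: labiodental lacks voiced (/v/); glottal lacks voiced (/ɦ/).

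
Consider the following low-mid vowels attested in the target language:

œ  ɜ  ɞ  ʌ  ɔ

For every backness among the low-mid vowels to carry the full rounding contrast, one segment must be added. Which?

Unrounded: /ɜ/ (central), /ʌ/ (back).
Rounded: /œ/ (front), /ɞ/ (central), /ɔ/ (back).
The front row has no unrounded member, so the gap is the front unrounded vowel /ɛ/.

/ɛ/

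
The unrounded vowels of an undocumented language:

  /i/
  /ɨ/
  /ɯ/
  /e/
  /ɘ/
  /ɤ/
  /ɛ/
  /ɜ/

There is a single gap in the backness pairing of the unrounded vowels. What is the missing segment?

/ʌ/

high: front /i/, central /ɨ/, back /ɯ/.
high-mid: front /e/, central /ɘ/, back /ɤ/.
low-mid: front /ɛ/, central /ɜ/, back —.
The low-mid row has no back member, so the gap is the low-mid back unrounded vowel /ʌ/.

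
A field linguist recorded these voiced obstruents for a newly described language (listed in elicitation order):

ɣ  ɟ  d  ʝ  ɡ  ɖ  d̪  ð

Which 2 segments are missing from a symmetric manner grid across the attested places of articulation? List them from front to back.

/z/, /ʐ/

place of articulation  stop      fricative
dental            d̪        ð       
alveolar          d         —       
retroflex         ɖ         —       
palatal           ɟ         ʝ       
velar             ɡ         ɣ       
Gaps, from front to back: alveolar lacks fricative (/z/); retroflex lacks fricative (/ʐ/).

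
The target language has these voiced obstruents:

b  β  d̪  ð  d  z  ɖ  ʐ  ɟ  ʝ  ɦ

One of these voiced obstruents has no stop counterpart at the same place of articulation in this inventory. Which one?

Bilabial: /b/ ~ /β/
Dental: /d̪/ ~ /ð/
Alveolar: /d/ ~ /z/
Retroflex: /ɖ/ ~ /ʐ/
Palatal: /ɟ/ ~ /ʝ/
Glottal: only /ɦ/ (fricative); no stop partner.
So /ɦ/ is the unpaired segment.

/ɦ/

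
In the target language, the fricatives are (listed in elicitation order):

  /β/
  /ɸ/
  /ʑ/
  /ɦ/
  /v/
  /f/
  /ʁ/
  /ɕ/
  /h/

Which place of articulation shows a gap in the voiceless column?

place of articulation  voiceless  voiced  
bilabial          ɸ         β       
labiodental       f         v       
alveolo-palatal   ɕ         ʑ       
uvular            —         ʁ       
glottal           h         ɦ       
Every place of articulation has a voiceless member except uvular, where /χ/ would be expected.

uvular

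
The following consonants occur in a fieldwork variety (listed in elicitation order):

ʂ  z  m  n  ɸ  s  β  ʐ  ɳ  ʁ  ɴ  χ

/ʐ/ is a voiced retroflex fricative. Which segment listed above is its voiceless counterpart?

/ʂ/

The voiceless counterpart is a voiceless retroflex fricative — in this inventory, /ʂ/.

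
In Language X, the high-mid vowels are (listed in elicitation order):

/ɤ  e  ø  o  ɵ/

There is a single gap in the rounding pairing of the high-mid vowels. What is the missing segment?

/ɘ/

Unrounded: /e/ (front), /ɤ/ (back).
Rounded: /ø/ (front), /ɵ/ (central), /o/ (back).
The central row has no unrounded member, so the gap is the central unrounded vowel /ɘ/.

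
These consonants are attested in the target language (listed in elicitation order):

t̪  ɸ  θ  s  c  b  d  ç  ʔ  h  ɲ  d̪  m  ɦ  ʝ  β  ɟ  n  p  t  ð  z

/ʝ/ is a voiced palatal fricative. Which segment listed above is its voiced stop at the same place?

The voiced stop at the same place is a voiced palatal stop — in this inventory, /ɟ/.

/ɟ/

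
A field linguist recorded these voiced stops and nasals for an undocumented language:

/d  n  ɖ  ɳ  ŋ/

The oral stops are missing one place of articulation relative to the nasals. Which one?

velar

alveolar: oral stop /d/, nasal /n/.
retroflex: oral stop /ɖ/, nasal /ɳ/.
velar: oral stop —, nasal /ŋ/.
Every place of articulation has an oral stop member except velar, where /ɡ/ would be expected.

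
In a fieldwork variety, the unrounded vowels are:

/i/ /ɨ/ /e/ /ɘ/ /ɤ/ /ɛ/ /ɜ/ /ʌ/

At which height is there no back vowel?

high

Front: /i/ (high), /e/ (high-mid), /ɛ/ (low-mid).
Central: /ɨ/ (high), /ɘ/ (high-mid), /ɜ/ (low-mid).
Back: /ɤ/ (high-mid), /ʌ/ (low-mid).
Every height has a back member except high, where /ɯ/ would be expected.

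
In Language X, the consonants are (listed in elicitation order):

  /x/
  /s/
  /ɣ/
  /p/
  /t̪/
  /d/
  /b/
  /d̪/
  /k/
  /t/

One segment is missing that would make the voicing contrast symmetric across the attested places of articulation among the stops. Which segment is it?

/ɡ/

Voiceless: /p/ (bilabial), /t̪/ (dental), /t/ (alveolar), /k/ (velar).
Voiced: /b/ (bilabial), /d̪/ (dental), /d/ (alveolar).
The velar row has no voiced member, so the gap is the voiced velar stop /ɡ/.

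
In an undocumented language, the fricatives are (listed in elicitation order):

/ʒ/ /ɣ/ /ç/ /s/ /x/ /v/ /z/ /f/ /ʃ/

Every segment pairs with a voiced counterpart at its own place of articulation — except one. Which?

/ç/

Labiodental: /f/ ~ /v/
Alveolar: /s/ ~ /z/
Postalveolar: /ʃ/ ~ /ʒ/
Velar: /x/ ~ /ɣ/
Palatal: only /ç/ (voiceless); no voiced partner.
So /ç/ is the unpaired segment.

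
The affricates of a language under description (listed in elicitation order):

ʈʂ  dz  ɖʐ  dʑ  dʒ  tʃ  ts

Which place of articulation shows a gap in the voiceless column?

alveolo-palatal

alveolar: voiceless /ts/, voiced /dz/.
postalveolar: voiceless /tʃ/, voiced /dʒ/.
retroflex: voiceless /ʈʂ/, voiced /ɖʐ/.
alveolo-palatal: voiceless —, voiced /dʑ/.
Every place of articulation has a voiceless member except alveolo-palatal, where /tɕ/ would be expected.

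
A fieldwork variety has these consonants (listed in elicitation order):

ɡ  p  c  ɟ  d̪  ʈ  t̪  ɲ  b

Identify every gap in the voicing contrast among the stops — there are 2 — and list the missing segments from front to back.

/ɖ/, /k/

Voiceless: /p/ (bilabial), /t̪/ (dental), /ʈ/ (retroflex), /c/ (palatal).
Voiced: /b/ (bilabial), /d̪/ (dental), /ɟ/ (palatal), /ɡ/ (velar).
Gaps, from front to back: retroflex lacks voiced (/ɖ/); velar lacks voiceless (/k/).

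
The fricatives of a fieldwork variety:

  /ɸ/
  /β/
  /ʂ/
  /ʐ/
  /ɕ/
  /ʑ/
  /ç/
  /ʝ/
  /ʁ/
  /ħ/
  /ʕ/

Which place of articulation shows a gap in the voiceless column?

Voiceless: /ɸ/ (bilabial), /ʂ/ (retroflex), /ɕ/ (alveolo-palatal), /ç/ (palatal), /ħ/ (pharyngeal).
Voiced: /β/ (bilabial), /ʐ/ (retroflex), /ʑ/ (alveolo-palatal), /ʝ/ (palatal), /ʁ/ (uvular), /ʕ/ (pharyngeal).
Every place of articulation has a voiceless member except uvular, where /χ/ would be expected.

uvular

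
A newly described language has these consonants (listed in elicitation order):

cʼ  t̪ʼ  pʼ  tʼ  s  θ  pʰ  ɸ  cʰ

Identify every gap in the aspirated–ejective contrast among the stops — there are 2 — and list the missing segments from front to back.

place of articulation  aspirated  ejective
bilabial          pʰ        pʼ      
dental            —         t̪ʼ     
alveolar          —         tʼ      
palatal           cʰ        cʼ      
Gaps, from front to back: dental lacks aspirated (/t̪ʰ/); alveolar lacks aspirated (/tʰ/).

/t̪ʰ/, /tʰ/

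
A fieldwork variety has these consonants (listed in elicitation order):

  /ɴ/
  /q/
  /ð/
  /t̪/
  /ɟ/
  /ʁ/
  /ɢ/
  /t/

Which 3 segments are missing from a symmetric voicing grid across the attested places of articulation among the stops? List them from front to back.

/d̪/, /d/, /c/

dental: voiceless /t̪/, voiced —.
alveolar: voiceless /t/, voiced —.
palatal: voiceless —, voiced /ɟ/.
uvular: voiceless /q/, voiced /ɢ/.
Gaps, from front to back: dental lacks voiced (/d̪/); alveolar lacks voiced (/d/); palatal lacks voiceless (/c/).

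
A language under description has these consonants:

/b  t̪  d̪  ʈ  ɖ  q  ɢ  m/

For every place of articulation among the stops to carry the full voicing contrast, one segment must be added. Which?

/p/

bilabial: voiceless —, voiced /b/.
dental: voiceless /t̪/, voiced /d̪/.
retroflex: voiceless /ʈ/, voiced /ɖ/.
uvular: voiceless /q/, voiced /ɢ/.
The bilabial row has no voiceless member, so the gap is the voiceless bilabial stop /p/.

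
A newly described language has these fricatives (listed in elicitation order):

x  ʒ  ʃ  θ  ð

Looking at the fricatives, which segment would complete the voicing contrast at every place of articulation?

/ɣ/

place of articulation  voiceless  voiced  
dental            θ         ð       
postalveolar      ʃ         ʒ       
velar             x         —       
The velar row has no voiced member, so the gap is the voiced velar fricative /ɣ/.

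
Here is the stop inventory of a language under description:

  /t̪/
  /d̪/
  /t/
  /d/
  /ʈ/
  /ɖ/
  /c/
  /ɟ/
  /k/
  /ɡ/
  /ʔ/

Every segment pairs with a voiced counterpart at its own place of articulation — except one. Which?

Dental: /t̪/ ~ /d̪/
Alveolar: /t/ ~ /d/
Retroflex: /ʈ/ ~ /ɖ/
Palatal: /c/ ~ /ɟ/
Velar: /k/ ~ /ɡ/
Glottal: only /ʔ/ (voiceless); no voiced partner.
So /ʔ/ is the unpaired segment.

/ʔ/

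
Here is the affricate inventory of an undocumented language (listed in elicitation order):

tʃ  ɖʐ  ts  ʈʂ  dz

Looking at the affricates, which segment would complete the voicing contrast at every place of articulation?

place of articulation  voiceless  voiced  
alveolar          ts        dz      
postalveolar      tʃ        —       
retroflex         ʈʂ        ɖʐ      
The postalveolar row has no voiced member, so the gap is the voiced postalveolar affricate /dʒ/.

/dʒ/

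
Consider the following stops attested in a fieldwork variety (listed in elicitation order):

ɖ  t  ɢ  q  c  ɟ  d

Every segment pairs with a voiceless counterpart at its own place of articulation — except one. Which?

/ɖ/

Alveolar: /t/ ~ /d/
Palatal: /c/ ~ /ɟ/
Uvular: /q/ ~ /ɢ/
Retroflex: only /ɖ/ (voiced); no voiceless partner.
So /ɖ/ is the unpaired segment.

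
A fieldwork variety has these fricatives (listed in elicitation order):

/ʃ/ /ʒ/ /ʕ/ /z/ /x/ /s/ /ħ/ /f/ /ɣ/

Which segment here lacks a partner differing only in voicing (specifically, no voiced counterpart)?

/f/

Alveolar: /s/ ~ /z/
Postalveolar: /ʃ/ ~ /ʒ/
Velar: /x/ ~ /ɣ/
Pharyngeal: /ħ/ ~ /ʕ/
Labiodental: only /f/ (voiceless); no voiced partner.
So /f/ is the unpaired segment.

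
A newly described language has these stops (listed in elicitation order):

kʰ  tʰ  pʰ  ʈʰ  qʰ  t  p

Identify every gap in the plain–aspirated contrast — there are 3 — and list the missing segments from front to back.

/ʈ/, /k/, /q/

place of articulation  plain     aspirated
bilabial          p         pʰ      
alveolar          t         tʰ      
retroflex         —         ʈʰ      
velar             —         kʰ      
uvular            —         qʰ      
Gaps, from front to back: retroflex lacks plain (/ʈ/); velar lacks plain (/k/); uvular lacks plain (/q/).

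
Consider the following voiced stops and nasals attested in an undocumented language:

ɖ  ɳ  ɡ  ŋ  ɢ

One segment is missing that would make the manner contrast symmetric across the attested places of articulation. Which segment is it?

/ɴ/

place of articulation  oral stop  nasal   
retroflex         ɖ         ɳ       
velar             ɡ         ŋ       
uvular            ɢ         —       
The uvular row has no nasal member, so the gap is the uvular nasal /ɴ/.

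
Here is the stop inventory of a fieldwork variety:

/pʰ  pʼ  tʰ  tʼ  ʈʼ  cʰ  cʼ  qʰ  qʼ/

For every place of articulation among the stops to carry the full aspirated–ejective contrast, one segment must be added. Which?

/ʈʰ/

bilabial: aspirated /pʰ/, ejective /pʼ/.
alveolar: aspirated /tʰ/, ejective /tʼ/.
retroflex: aspirated —, ejective /ʈʼ/.
palatal: aspirated /cʰ/, ejective /cʼ/.
uvular: aspirated /qʰ/, ejective /qʼ/.
The retroflex row has no aspirated member, so the gap is the aspirated retroflex stop /ʈʰ/.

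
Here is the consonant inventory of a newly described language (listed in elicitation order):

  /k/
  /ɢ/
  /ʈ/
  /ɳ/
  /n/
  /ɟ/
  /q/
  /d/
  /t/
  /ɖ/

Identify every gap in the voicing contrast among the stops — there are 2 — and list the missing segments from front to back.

/c/, /ɡ/

alveolar: voiceless /t/, voiced /d/.
retroflex: voiceless /ʈ/, voiced /ɖ/.
palatal: voiceless —, voiced /ɟ/.
velar: voiceless /k/, voiced —.
uvular: voiceless /q/, voiced /ɢ/.
Gaps, from front to back: palatal lacks voiceless (/c/); velar lacks voiced (/ɡ/).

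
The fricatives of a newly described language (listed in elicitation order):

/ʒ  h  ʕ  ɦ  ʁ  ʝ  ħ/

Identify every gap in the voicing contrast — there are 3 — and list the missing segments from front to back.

place of articulation  voiceless  voiced  
postalveolar      —         ʒ       
palatal           —         ʝ       
uvular            —         ʁ       
pharyngeal        ħ         ʕ       
glottal           h         ɦ       
Gaps, from front to back: postalveolar lacks voiceless (/ʃ/); palatal lacks voiceless (/ç/); uvular lacks voiceless (/χ/).

/ʃ/, /ç/, /χ/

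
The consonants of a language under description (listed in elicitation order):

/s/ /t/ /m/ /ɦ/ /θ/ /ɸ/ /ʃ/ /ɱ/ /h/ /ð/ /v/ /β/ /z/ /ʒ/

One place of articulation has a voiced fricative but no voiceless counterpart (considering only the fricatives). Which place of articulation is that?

Voiceless: /ɸ/ (bilabial), /θ/ (dental), /s/ (alveolar), /ʃ/ (postalveolar), /h/ (glottal).
Voiced: /β/ (bilabial), /v/ (labiodental), /ð/ (dental), /z/ (alveolar), /ʒ/ (postalveolar), /ɦ/ (glottal).
Every place of articulation has a voiceless member except labiodental, where /f/ would be expected.

labiodental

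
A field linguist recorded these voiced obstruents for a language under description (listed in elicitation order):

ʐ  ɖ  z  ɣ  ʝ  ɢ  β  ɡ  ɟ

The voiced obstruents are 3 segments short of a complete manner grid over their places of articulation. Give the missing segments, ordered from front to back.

/b/, /d/, /ʁ/

Stop: /ɖ/ (retroflex), /ɟ/ (palatal), /ɡ/ (velar), /ɢ/ (uvular).
Fricative: /β/ (bilabial), /z/ (alveolar), /ʐ/ (retroflex), /ʝ/ (palatal), /ɣ/ (velar).
Gaps, from front to back: bilabial lacks stop (/b/); alveolar lacks stop (/d/); uvular lacks fricative (/ʁ/).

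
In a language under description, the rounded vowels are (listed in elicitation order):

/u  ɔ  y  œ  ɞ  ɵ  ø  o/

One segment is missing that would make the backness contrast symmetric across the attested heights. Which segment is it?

high: front /y/, central —, back /u/.
high-mid: front /ø/, central /ɵ/, back /o/.
low-mid: front /œ/, central /ɞ/, back /ɔ/.
The high row has no central member, so the gap is the high central rounded vowel /ʉ/.

/ʉ/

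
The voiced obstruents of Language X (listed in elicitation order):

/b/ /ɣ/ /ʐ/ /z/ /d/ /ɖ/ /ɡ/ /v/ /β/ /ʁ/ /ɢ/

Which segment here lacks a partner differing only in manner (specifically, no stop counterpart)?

/v/

Bilabial: /b/ ~ /β/
Alveolar: /d/ ~ /z/
Retroflex: /ɖ/ ~ /ʐ/
Velar: /ɡ/ ~ /ɣ/
Uvular: /ɢ/ ~ /ʁ/
Labiodental: only /v/ (fricative); no stop partner.
So /v/ is the unpaired segment.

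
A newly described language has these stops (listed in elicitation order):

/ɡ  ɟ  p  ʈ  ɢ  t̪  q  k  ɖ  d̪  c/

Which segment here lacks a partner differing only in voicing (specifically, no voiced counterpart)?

/p/

Dental: /t̪/ ~ /d̪/
Retroflex: /ʈ/ ~ /ɖ/
Palatal: /c/ ~ /ɟ/
Velar: /k/ ~ /ɡ/
Uvular: /q/ ~ /ɢ/
Bilabial: only /p/ (voiceless); no voiced partner.
So /p/ is the unpaired segment.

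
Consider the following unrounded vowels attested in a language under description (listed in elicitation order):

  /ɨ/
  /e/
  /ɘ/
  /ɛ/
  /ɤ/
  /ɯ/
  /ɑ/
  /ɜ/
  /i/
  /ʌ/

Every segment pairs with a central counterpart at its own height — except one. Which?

High: /i/ ~ /ɨ/ ~ /ɯ/
High-mid: /e/ ~ /ɘ/ ~ /ɤ/
Low-mid: /ɛ/ ~ /ɜ/ ~ /ʌ/
Low: only /ɑ/ (back); no central partner.
So /ɑ/ is the unpaired segment.

/ɑ/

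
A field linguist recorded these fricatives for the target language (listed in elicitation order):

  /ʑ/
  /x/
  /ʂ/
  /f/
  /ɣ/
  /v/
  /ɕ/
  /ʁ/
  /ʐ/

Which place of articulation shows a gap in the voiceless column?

uvular

place of articulation  voiceless  voiced  
labiodental       f         v       
retroflex         ʂ         ʐ       
alveolo-palatal   ɕ         ʑ       
velar             x         ɣ       
uvular            —         ʁ       
Every place of articulation has a voiceless member except uvular, where /χ/ would be expected.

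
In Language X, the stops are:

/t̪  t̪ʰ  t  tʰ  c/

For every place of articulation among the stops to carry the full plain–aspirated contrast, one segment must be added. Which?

/cʰ/

dental: plain /t̪/, aspirated /t̪ʰ/.
alveolar: plain /t/, aspirated /tʰ/.
palatal: plain /c/, aspirated —.
The palatal row has no aspirated member, so the gap is the aspirated palatal stop /cʰ/.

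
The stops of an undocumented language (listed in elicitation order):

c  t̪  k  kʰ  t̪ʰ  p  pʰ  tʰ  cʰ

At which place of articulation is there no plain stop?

Plain: /p/ (bilabial), /t̪/ (dental), /c/ (palatal), /k/ (velar).
Aspirated: /pʰ/ (bilabial), /t̪ʰ/ (dental), /tʰ/ (alveolar), /cʰ/ (palatal), /kʰ/ (velar).
Every place of articulation has a plain member except alveolar, where /t/ would be expected.

alveolar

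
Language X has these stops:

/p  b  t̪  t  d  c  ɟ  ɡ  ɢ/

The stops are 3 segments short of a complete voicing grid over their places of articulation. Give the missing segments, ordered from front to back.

/d̪/, /k/, /q/

bilabial: voiceless /p/, voiced /b/.
dental: voiceless /t̪/, voiced —.
alveolar: voiceless /t/, voiced /d/.
palatal: voiceless /c/, voiced /ɟ/.
velar: voiceless —, voiced /ɡ/.
uvular: voiceless —, voiced /ɢ/.
Gaps, from front to back: dental lacks voiced (/d̪/); velar lacks voiceless (/k/); uvular lacks voiceless (/q/).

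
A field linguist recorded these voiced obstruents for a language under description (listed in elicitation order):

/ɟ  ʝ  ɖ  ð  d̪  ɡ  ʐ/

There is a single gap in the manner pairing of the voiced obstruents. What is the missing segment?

/ɣ/

Stop: /d̪/ (dental), /ɖ/ (retroflex), /ɟ/ (palatal), /ɡ/ (velar).
Fricative: /ð/ (dental), /ʐ/ (retroflex), /ʝ/ (palatal).
The velar row has no fricative member, so the gap is the velar fricative /ɣ/.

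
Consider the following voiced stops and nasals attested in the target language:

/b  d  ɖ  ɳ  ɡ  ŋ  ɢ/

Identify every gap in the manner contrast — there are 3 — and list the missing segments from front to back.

place of articulation  oral stop  nasal   
bilabial          b         —       
alveolar          d         —       
retroflex         ɖ         ɳ       
velar             ɡ         ŋ       
uvular            ɢ         —       
Gaps, from front to back: bilabial lacks nasal (/m/); alveolar lacks nasal (/n/); uvular lacks nasal (/ɴ/).

/m/, /n/, /ɴ/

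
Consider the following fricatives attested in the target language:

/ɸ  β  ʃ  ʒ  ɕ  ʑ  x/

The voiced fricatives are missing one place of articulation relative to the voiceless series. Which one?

velar

place of articulation  voiceless  voiced  
bilabial          ɸ         β       
postalveolar      ʃ         ʒ       
alveolo-palatal   ɕ         ʑ       
velar             x         —       
Every place of articulation has a voiced member except velar, where /ɣ/ would be expected.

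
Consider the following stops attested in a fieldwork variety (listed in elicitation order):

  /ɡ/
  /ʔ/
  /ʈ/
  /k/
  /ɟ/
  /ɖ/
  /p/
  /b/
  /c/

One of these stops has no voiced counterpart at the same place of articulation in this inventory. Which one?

/ʔ/

Bilabial: /p/ ~ /b/
Retroflex: /ʈ/ ~ /ɖ/
Palatal: /c/ ~ /ɟ/
Velar: /k/ ~ /ɡ/
Glottal: only /ʔ/ (voiceless); no voiced partner.
So /ʔ/ is the unpaired segment.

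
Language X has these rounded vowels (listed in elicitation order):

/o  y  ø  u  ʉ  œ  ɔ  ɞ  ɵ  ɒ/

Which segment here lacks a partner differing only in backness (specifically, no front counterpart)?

/ɒ/

High: /y/ ~ /ʉ/ ~ /u/
High-mid: /ø/ ~ /ɵ/ ~ /o/
Low-mid: /œ/ ~ /ɞ/ ~ /ɔ/
Low: only /ɒ/ (back); no front partner.
So /ɒ/ is the unpaired segment.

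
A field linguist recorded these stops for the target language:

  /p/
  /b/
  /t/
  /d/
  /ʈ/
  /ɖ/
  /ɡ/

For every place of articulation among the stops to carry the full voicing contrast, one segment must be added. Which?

bilabial: voiceless /p/, voiced /b/.
alveolar: voiceless /t/, voiced /d/.
retroflex: voiceless /ʈ/, voiced /ɖ/.
velar: voiceless —, voiced /ɡ/.
The velar row has no voiceless member, so the gap is the voiceless velar stop /k/.

/k/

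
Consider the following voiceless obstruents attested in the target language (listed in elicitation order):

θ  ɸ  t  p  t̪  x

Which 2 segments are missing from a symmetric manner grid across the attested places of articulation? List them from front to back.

place of articulation  stop      fricative
bilabial          p         ɸ       
dental            t̪        θ       
alveolar          t         —       
velar             —         x       
Gaps, from front to back: alveolar lacks fricative (/s/); velar lacks stop (/k/).

/s/, /k/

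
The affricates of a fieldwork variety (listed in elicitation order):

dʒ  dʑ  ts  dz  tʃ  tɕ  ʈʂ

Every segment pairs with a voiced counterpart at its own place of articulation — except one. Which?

Alveolar: /ts/ ~ /dz/
Postalveolar: /tʃ/ ~ /dʒ/
Alveolo-palatal: /tɕ/ ~ /dʑ/
Retroflex: only /ʈʂ/ (voiceless); no voiced partner.
So /ʈʂ/ is the unpaired segment.

/ʈʂ/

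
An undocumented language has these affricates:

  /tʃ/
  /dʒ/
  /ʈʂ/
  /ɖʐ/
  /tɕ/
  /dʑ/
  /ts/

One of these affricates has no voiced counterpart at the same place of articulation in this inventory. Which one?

/ts/

Postalveolar: /tʃ/ ~ /dʒ/
Retroflex: /ʈʂ/ ~ /ɖʐ/
Alveolo-palatal: /tɕ/ ~ /dʑ/
Alveolar: only /ts/ (voiceless); no voiced partner.
So /ts/ is the unpaired segment.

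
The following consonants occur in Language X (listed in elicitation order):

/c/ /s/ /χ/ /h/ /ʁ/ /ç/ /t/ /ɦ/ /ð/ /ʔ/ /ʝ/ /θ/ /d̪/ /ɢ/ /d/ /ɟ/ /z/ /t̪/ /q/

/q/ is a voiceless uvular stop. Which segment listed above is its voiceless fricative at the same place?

/χ/

The voiceless fricative at the same place is a voiceless uvular fricative — in this inventory, /χ/.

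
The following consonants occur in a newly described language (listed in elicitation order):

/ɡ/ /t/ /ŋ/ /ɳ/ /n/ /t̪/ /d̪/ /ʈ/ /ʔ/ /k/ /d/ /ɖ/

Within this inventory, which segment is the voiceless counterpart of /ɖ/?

/ʈ/

/ɖ/ is a voiced retroflex stop.
The voiceless counterpart is a voiceless retroflex stop — in this inventory, /ʈ/.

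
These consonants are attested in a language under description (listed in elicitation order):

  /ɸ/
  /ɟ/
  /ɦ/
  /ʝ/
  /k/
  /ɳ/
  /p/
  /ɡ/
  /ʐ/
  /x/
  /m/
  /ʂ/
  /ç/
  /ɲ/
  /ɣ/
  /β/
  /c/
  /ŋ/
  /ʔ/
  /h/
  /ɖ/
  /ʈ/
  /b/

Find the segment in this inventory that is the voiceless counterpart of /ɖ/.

/ɖ/ is a voiced retroflex stop.
The voiceless counterpart is a voiceless retroflex stop — in this inventory, /ʈ/.

/ʈ/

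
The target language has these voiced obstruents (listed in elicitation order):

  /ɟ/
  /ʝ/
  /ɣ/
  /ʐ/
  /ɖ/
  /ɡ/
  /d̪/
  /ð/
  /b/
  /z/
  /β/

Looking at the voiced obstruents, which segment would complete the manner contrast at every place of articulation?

/d/

place of articulation  stop      fricative
bilabial          b         β       
dental            d̪        ð       
alveolar          —         z       
retroflex         ɖ         ʐ       
palatal           ɟ         ʝ       
velar             ɡ         ɣ       
The alveolar row has no stop member, so the gap is the alveolar stop /d/.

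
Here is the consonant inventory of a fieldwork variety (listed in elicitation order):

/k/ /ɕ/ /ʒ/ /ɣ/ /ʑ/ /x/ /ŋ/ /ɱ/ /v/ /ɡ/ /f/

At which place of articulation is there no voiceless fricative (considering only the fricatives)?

Voiceless: /f/ (labiodental), /ɕ/ (alveolo-palatal), /x/ (velar).
Voiced: /v/ (labiodental), /ʒ/ (postalveolar), /ʑ/ (alveolo-palatal), /ɣ/ (velar).
Every place of articulation has a voiceless member except postalveolar, where /ʃ/ would be expected.

postalveolar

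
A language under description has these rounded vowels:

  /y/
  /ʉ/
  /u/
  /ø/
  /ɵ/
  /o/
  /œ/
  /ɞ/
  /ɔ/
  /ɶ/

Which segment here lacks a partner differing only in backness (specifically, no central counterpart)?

High: /y/ ~ /ʉ/ ~ /u/
High-mid: /ø/ ~ /ɵ/ ~ /o/
Low-mid: /œ/ ~ /ɞ/ ~ /ɔ/
Low: only /ɶ/ (front); no central partner.
So /ɶ/ is the unpaired segment.

/ɶ/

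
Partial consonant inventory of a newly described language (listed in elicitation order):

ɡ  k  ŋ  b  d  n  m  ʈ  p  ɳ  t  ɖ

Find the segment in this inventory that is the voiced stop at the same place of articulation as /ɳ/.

/ɖ/

/ɳ/ is a retroflex nasal.
The voiced stop at the same place is a voiced retroflex stop — in this inventory, /ɖ/.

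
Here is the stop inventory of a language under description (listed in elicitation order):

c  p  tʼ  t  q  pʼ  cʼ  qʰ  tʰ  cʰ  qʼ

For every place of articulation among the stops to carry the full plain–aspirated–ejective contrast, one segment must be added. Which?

/pʰ/

Plain: /p/ (bilabial), /t/ (alveolar), /c/ (palatal), /q/ (uvular).
Aspirated: /tʰ/ (alveolar), /cʰ/ (palatal), /qʰ/ (uvular).
Ejective: /pʼ/ (bilabial), /tʼ/ (alveolar), /cʼ/ (palatal), /qʼ/ (uvular).
The bilabial row has no aspirated member, so the gap is the aspirated bilabial stop /pʰ/.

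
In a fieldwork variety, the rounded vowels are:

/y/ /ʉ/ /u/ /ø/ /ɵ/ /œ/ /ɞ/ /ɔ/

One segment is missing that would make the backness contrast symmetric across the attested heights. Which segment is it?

/o/

high: front /y/, central /ʉ/, back /u/.
high-mid: front /ø/, central /ɵ/, back —.
low-mid: front /œ/, central /ɞ/, back /ɔ/.
The high-mid row has no back member, so the gap is the high-mid back rounded vowel /o/.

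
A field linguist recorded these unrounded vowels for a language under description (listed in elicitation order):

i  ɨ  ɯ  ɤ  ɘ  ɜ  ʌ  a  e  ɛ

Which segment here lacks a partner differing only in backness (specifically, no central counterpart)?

High: /i/ ~ /ɨ/ ~ /ɯ/
High-mid: /e/ ~ /ɘ/ ~ /ɤ/
Low-mid: /ɛ/ ~ /ɜ/ ~ /ʌ/
Low: only /a/ (front); no central partner.
So /a/ is the unpaired segment.

/a/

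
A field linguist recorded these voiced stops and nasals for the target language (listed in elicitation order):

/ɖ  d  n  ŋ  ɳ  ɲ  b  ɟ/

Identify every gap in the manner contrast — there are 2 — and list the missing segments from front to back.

/m/, /ɡ/

bilabial: oral stop /b/, nasal —.
alveolar: oral stop /d/, nasal /n/.
retroflex: oral stop /ɖ/, nasal /ɳ/.
palatal: oral stop /ɟ/, nasal /ɲ/.
velar: oral stop —, nasal /ŋ/.
Gaps, from front to back: bilabial lacks nasal (/m/); velar lacks oral stop (/ɡ/).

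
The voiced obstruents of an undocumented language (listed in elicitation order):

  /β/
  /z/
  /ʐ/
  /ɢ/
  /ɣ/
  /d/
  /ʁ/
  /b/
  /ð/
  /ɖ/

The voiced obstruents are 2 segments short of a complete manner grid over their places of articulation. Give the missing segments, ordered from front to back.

Stop: /b/ (bilabial), /d/ (alveolar), /ɖ/ (retroflex), /ɢ/ (uvular).
Fricative: /β/ (bilabial), /ð/ (dental), /z/ (alveolar), /ʐ/ (retroflex), /ɣ/ (velar), /ʁ/ (uvular).
Gaps, from front to back: dental lacks stop (/d̪/); velar lacks stop (/ɡ/).

/d̪/, /ɡ/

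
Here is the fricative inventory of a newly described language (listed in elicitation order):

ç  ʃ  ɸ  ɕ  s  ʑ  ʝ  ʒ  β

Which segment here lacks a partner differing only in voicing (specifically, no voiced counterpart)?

Bilabial: /ɸ/ ~ /β/
Postalveolar: /ʃ/ ~ /ʒ/
Alveolo-palatal: /ɕ/ ~ /ʑ/
Palatal: /ç/ ~ /ʝ/
Alveolar: only /s/ (voiceless); no voiced partner.
So /s/ is the unpaired segment.

/s/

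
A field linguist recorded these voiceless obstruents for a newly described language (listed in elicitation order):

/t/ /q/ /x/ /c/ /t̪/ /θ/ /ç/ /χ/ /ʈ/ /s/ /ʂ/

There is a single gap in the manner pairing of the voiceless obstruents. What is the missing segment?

/k/

dental: stop /t̪/, fricative /θ/.
alveolar: stop /t/, fricative /s/.
retroflex: stop /ʈ/, fricative /ʂ/.
palatal: stop /c/, fricative /ç/.
velar: stop —, fricative /x/.
uvular: stop /q/, fricative /χ/.
The velar row has no stop member, so the gap is the velar stop /k/.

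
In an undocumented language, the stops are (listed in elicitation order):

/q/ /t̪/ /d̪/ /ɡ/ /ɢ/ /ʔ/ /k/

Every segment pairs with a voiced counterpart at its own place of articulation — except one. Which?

/ʔ/

Dental: /t̪/ ~ /d̪/
Velar: /k/ ~ /ɡ/
Uvular: /q/ ~ /ɢ/
Glottal: only /ʔ/ (voiceless); no voiced partner.
So /ʔ/ is the unpaired segment.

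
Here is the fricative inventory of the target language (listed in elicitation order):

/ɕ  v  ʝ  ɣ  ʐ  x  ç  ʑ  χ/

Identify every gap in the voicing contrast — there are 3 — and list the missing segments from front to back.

/f/, /ʂ/, /ʁ/

labiodental: voiceless —, voiced /v/.
retroflex: voiceless —, voiced /ʐ/.
alveolo-palatal: voiceless /ɕ/, voiced /ʑ/.
palatal: voiceless /ç/, voiced /ʝ/.
velar: voiceless /x/, voiced /ɣ/.
uvular: voiceless /χ/, voiced —.
Gaps, from front to back: labiodental lacks voiceless (/f/); retroflex lacks voiceless (/ʂ/); uvular lacks voiced (/ʁ/).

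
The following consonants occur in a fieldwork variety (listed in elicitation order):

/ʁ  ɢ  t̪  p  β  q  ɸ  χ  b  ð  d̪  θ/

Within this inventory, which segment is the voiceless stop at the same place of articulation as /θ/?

/t̪/

/θ/ is a voiceless dental fricative.
The voiceless stop at the same place is a voiceless dental stop — in this inventory, /t̪/.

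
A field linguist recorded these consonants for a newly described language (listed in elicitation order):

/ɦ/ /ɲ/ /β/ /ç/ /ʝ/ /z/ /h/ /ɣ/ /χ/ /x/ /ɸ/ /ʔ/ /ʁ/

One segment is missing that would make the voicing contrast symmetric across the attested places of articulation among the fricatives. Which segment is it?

place of articulation  voiceless  voiced  
bilabial          ɸ         β       
alveolar          —         z       
palatal           ç         ʝ       
velar             x         ɣ       
uvular            χ         ʁ       
glottal           h         ɦ       
The alveolar row has no voiceless member, so the gap is the voiceless alveolar fricative /s/.

/s/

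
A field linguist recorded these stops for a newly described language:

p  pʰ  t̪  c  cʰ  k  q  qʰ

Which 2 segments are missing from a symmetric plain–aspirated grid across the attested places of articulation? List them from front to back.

/t̪ʰ/, /kʰ/

place of articulation  plain     aspirated
bilabial          p         pʰ      
dental            t̪        —       
palatal           c         cʰ      
velar             k         —       
uvular            q         qʰ      
Gaps, from front to back: dental lacks aspirated (/t̪ʰ/); velar lacks aspirated (/kʰ/).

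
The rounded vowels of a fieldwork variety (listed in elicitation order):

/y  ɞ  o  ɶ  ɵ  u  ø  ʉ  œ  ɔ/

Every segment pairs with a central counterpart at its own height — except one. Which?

/ɶ/

High: /y/ ~ /ʉ/ ~ /u/
High-mid: /ø/ ~ /ɵ/ ~ /o/
Low-mid: /œ/ ~ /ɞ/ ~ /ɔ/
Low: only /ɶ/ (front); no central partner.
So /ɶ/ is the unpaired segment.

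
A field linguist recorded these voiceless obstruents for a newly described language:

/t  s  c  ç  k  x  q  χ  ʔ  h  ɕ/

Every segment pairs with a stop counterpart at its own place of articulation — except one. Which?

/ɕ/

Alveolar: /t/ ~ /s/
Palatal: /c/ ~ /ç/
Velar: /k/ ~ /x/
Uvular: /q/ ~ /χ/
Glottal: /ʔ/ ~ /h/
Alveolo-palatal: only /ɕ/ (fricative); no stop partner.
So /ɕ/ is the unpaired segment.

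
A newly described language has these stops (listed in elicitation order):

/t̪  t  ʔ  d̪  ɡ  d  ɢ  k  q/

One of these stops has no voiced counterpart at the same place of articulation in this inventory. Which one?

/ʔ/

Dental: /t̪/ ~ /d̪/
Alveolar: /t/ ~ /d/
Velar: /k/ ~ /ɡ/
Uvular: /q/ ~ /ɢ/
Glottal: only /ʔ/ (voiceless); no voiced partner.
So /ʔ/ is the unpaired segment.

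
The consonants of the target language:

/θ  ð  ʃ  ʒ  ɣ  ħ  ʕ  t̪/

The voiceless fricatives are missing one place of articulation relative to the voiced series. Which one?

velar

dental: voiceless /θ/, voiced /ð/.
postalveolar: voiceless /ʃ/, voiced /ʒ/.
velar: voiceless —, voiced /ɣ/.
pharyngeal: voiceless /ħ/, voiced /ʕ/.
Every place of articulation has a voiceless member except velar, where /x/ would be expected.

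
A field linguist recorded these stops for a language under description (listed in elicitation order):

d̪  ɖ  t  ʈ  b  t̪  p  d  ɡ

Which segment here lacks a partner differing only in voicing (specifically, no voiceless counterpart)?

/ɡ/

Bilabial: /p/ ~ /b/
Dental: /t̪/ ~ /d̪/
Alveolar: /t/ ~ /d/
Retroflex: /ʈ/ ~ /ɖ/
Velar: only /ɡ/ (voiced); no voiceless partner.
So /ɡ/ is the unpaired segment.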